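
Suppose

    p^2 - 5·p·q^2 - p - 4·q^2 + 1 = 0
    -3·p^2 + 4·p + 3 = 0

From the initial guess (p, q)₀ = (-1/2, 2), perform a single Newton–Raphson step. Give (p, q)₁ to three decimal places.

(-0.536, 1.423)

At (-1/2, 2): F = (-4.250, 0.250).
Jacobian J = [[2·p - 5·q^2 - 1, -10·p·q - 8·q], [-6·p + 4, 0]].
At the point, J = [[-22.000, -6.000], [7.000, 0.000]] (det J = 42.000).
Solving J·Δ = −F gives Δ = (-0.036, -0.577).
Then the next iterate is (p, q)₁ = (-0.536, 1.423).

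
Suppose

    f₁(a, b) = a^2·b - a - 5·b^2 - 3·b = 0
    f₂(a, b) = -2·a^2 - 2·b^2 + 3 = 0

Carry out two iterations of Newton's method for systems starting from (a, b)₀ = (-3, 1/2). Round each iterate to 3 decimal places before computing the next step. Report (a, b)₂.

(-1.283, 0.847)

At (-3, 1/2): F = (4.750, -15.500).
Jacobian J = [[2·a·b - 1, a^2 - 10·b - 3], [-4·a, -4·b]].
At the point, J = [[-4.000, 1.000], [12.000, -2.000]] (det J = -4.000).
Solving J·Δ = −F gives Δ = (1.500, 1.250).
Then the next iterate is (a, b)₁ = (-1.500, 1.750).
Round to (-1.500, 1.750) and repeat: F = (-15.125, -7.625), J = [[-6.250, -18.250], [6.000, -7.000]].
Δ = (0.217, -0.903), so (a, b)₂ = (-1.283, 0.847).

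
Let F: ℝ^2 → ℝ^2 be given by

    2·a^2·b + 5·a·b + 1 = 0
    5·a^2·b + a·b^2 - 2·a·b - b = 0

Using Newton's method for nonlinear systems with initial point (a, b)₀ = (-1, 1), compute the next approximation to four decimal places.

At (-1, 1): F = (-2.0000, 5.0000).
Jacobian J = [[4·a·b + 5·b, 2·a^2 + 5·a], [10·a·b + b^2 - 2·b, 5·a^2 + 2·a·b - 2·a - 1]].
At the point, J = [[1.0000, -3.0000], [-11.0000, 4.0000]] (det J = -29.0000).
Solving J·Δ = −F gives Δ = (0.2414, -0.5862).
Then the next iterate is (a, b)₁ = (-0.7586, 0.4138).

(-0.7586, 0.4138)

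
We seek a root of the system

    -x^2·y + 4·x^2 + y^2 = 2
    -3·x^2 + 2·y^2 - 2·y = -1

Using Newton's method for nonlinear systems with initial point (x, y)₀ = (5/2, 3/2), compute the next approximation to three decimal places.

(-6.050, -26.500)

At (5/2, 3/2): F = (15.875, -16.250).
Jacobian J = [[-2·x·y + 8·x, -x^2 + 2·y], [-6·x, 4·y - 2]].
At the point, J = [[12.500, -3.250], [-15.000, 4.000]] (det J = 1.250).
Solving J·Δ = −F gives Δ = (-8.550, -28.000).
Then the next iterate is (x, y)₁ = (-6.050, -26.500).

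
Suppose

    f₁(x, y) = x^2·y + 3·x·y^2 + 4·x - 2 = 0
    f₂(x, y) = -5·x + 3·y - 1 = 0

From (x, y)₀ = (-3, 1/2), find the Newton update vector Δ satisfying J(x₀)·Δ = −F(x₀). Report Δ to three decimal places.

(6.714, 6.024)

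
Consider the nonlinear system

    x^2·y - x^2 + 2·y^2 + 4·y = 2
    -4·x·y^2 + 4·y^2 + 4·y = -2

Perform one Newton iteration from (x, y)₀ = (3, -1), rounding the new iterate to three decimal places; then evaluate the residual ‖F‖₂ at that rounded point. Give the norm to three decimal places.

7.321

At (3, -1): F = (-22.000, -10.000).
Jacobian J = [[2·x·y - 2·x, x^2 + 4·y + 4], [-4·y^2, -8·x·y + 8·y + 4]].
At the point, J = [[-12.000, 9.000], [-4.000, 20.000]] (det J = -204.000).
Solving J·Δ = −F gives Δ = (-1.716, 0.157).
Then the next iterate is (x, y)₁ = (1.284, -0.843).
Re-evaluating at (1.284, -0.843): F = (-6.98918, -2.17930), so ‖F‖₂ = 7.321.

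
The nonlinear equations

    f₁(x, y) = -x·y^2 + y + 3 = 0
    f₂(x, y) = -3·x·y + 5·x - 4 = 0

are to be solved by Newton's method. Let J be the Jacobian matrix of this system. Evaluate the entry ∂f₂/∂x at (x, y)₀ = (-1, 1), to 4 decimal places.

∂f₂/∂x = -3·y + 5.
At (-1, 1) this is 2.0000.

2.0000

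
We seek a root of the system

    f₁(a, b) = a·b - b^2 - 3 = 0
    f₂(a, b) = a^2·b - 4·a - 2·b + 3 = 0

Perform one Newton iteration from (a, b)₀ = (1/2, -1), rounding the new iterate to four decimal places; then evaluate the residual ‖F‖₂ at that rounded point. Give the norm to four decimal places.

At (1/2, -1): F = (-4.5000, 2.7500).
Jacobian J = [[b, a - 2·b], [2·a·b - 4, a^2 - 2]].
At the point, J = [[-1.0000, 2.5000], [-5.0000, -1.7500]] (det J = 14.2500).
Solving J·Δ = −F gives Δ = (-0.0702, 1.7719).
Then the next iterate is (a, b)₁ = (0.4298, 0.7719).
Re-evaluating at (0.4298, 0.7719): F = (-3.264067, -0.120408), so ‖F‖₂ = 3.2663.

3.2663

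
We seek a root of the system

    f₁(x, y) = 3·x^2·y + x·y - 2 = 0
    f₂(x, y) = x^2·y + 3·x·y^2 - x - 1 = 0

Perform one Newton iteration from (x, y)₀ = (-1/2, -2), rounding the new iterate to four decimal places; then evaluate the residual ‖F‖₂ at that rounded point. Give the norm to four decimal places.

2.5697

At (-1/2, -2): F = (-2.5000, -7.0000).
Jacobian J = [[6·x·y + y, 3·x^2 + x], [2·x·y + 3·y^2 - 1, x^2 + 6·x·y]].
At the point, J = [[4.0000, 0.2500], [13.0000, 6.2500]] (det J = 21.7500).
Solving J·Δ = −F gives Δ = (0.6379, -0.2069).
Then the next iterate is (x, y)₁ = (0.1379, -2.2069).
Re-evaluating at (0.1379, -2.2069): F = (-2.430233, 0.835020), so ‖F‖₂ = 2.5697.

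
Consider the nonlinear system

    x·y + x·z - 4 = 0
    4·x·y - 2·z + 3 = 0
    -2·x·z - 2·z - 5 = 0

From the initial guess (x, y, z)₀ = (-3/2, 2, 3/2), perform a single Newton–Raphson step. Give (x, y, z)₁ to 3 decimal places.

(-8.000, -3.333, -14.500)

At (-3/2, 2, 3/2): F = (-9.250, -12.000, -3.500).
Jacobian J = [[y + z, x, x], [4·y, 4·x, -2], [-2·z, 0, -2·x - 2]].
At the point, J = [[3.500, -1.500, -1.500], [8.000, -6.000, -2.000], [-3.000, 0.000, 1.000]] (det J = 9.000).
Solving J·Δ = −F gives Δ = (-6.500, -5.333, -16.000).
Then the next iterate is (x, y, z)₁ = (-8.000, -3.333, -14.500).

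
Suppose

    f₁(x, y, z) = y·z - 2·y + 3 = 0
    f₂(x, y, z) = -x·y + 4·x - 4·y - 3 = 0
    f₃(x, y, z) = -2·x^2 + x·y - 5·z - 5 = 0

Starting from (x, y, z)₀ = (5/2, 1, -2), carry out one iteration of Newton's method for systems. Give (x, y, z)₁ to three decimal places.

At (5/2, 1, -2): F = (-1.000, 0.500, -5.000).
Jacobian J = [[0, z - 2, y], [-y + 4, -x - 4, 0], [-4·x + y, x, -5]].
At the point, J = [[0.000, -4.000, 1.000], [3.000, -6.500, 0.000], [-9.000, 2.500, -5.000]] (det J = -111.000).
Solving J·Δ = −F gives Δ = (-0.664, -0.230, 0.081).
Then the next iterate is (x, y, z)₁ = (1.836, 0.770, -1.919).

(1.836, 0.770, -1.919)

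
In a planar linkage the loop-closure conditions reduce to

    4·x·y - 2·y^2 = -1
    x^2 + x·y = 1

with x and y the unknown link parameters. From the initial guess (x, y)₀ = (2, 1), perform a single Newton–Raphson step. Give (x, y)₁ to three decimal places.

(1.500, -0.250)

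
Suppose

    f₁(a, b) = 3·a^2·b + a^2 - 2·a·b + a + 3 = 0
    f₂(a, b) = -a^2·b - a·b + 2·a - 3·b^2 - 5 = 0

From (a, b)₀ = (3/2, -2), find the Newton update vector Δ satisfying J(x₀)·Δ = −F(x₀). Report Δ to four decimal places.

(0.1516, 0.6042)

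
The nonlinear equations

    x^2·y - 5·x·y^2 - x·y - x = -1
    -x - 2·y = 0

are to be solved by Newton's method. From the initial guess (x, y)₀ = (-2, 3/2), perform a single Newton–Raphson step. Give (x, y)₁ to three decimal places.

(-1.563, 0.781)

At (-2, 3/2): F = (34.500, -1.000).
Jacobian J = [[2·x·y - 5·y^2 - y - 1, x^2 - 10·x·y - x], [-1, -2]].
At the point, J = [[-19.750, 36.000], [-1.000, -2.000]] (det J = 75.500).
Solving J·Δ = −F gives Δ = (0.437, -0.719).
Then the next iterate is (x, y)₁ = (-1.563, 0.781).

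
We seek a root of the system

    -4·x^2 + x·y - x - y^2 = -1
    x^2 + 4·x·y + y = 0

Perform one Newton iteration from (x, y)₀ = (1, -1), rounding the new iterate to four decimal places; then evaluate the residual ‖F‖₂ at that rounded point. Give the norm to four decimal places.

1.5952

At (1, -1): F = (-6.0000, -4.0000).
Jacobian J = [[-8·x + y - 1, x - 2·y], [2·x + 4·y, 4·x + 1]].
At the point, J = [[-10.0000, 3.0000], [-2.0000, 5.0000]] (det J = -44.0000).
Solving J·Δ = −F gives Δ = (-0.4091, 0.6364).
Then the next iterate is (x, y)₁ = (0.5909, -0.3636).
Re-evaluating at (0.5909, -0.3636): F = (-1.334607, -0.873842), so ‖F‖₂ = 1.5952.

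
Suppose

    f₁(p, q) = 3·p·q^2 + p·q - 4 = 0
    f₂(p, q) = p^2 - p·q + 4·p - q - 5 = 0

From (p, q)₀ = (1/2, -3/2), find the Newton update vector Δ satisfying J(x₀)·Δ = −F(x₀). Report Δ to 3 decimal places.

(-0.003, -0.348)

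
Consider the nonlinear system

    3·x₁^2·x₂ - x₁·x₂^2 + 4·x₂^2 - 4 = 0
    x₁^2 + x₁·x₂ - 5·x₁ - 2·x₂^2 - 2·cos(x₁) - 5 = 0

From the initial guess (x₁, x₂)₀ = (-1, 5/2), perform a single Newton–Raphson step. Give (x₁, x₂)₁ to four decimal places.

At (-1, 5/2): F = (34.7500, -15.080605).
Jacobian J = [[6·x₁·x₂ - x₂^2, 3·x₁^2 - 2·x₁·x₂ + 8·x₂], [2·x₁ + x₂ + 2·sin(x₁) - 5, x₁ - 4·x₂]].
At the point, J = [[-21.2500, 28.0000], [-6.182942, -11.0000]] (det J = 406.872375).
Solving J·Δ = −F gives Δ = (-0.0983, -1.3157).
Then the next iterate is (x₁, x₂)₁ = (-1.0983, 1.1843).

(-1.0983, 1.1843)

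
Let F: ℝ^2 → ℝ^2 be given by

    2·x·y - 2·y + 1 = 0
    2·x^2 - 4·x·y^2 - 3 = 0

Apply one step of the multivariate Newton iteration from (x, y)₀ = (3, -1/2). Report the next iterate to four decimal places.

At (3, -1/2): F = (-1.0000, 12.0000).
Jacobian J = [[2·y, 2·x - 2], [4·x - 4·y^2, -8·x·y]].
At the point, J = [[-1.0000, 4.0000], [11.0000, 12.0000]] (det J = -56.0000).
Solving J·Δ = −F gives Δ = (-1.0714, -0.0179).
Then the next iterate is (x, y)₁ = (1.9286, -0.5179).

(1.9286, -0.5179)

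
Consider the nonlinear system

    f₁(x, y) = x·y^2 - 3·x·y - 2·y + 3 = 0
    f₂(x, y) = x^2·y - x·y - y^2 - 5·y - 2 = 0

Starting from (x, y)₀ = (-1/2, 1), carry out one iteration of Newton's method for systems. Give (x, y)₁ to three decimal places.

At (-1/2, 1): F = (2.000, -7.250).
Jacobian J = [[y^2 - 3·y, 2·x·y - 3·x - 2], [2·x·y - y, x^2 - x - 2·y - 5]].
At the point, J = [[-2.000, -1.500], [-2.000, -6.250]] (det J = 9.500).
Solving J·Δ = −F gives Δ = (2.461, -1.947).
Then the next iterate is (x, y)₁ = (1.961, -0.947).

(1.961, -0.947)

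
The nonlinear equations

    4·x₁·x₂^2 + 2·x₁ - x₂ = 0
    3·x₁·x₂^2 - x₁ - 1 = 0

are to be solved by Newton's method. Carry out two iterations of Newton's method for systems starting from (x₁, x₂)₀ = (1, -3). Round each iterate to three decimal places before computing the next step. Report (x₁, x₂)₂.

(-1.645, -4.150)

At (1, -3): F = (41.000, 25.000).
Jacobian J = [[4·x₂^2 + 2, 8·x₁·x₂ - 1], [3·x₂^2 - 1, 6·x₁·x₂]].
At the point, J = [[38.000, -25.000], [26.000, -18.000]] (det J = -34.000).
Solving J·Δ = −F gives Δ = (-3.324, -3.412).
Then the next iterate is (x₁, x₂)₁ = (-2.324, -6.412).
Round to (-2.324, -6.412) and repeat: F = (-380.42936, -285.32102), J = [[166.45498, 118.21190], [122.34123, 89.40893]].
Δ = (0.679, 2.262), so (x₁, x₂)₂ = (-1.645, -4.150).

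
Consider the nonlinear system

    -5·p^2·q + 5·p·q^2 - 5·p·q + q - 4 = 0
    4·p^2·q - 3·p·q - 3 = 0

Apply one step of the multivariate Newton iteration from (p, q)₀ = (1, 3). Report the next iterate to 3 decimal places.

At (1, 3): F = (14.000, 0.000).
Jacobian J = [[-10·p·q + 5·q^2 - 5·q, -5·p^2 + 10·p·q - 5·p + 1], [8·p·q - 3·q, 4·p^2 - 3·p]].
At the point, J = [[0.000, 21.000], [15.000, 1.000]] (det J = -315.000).
Solving J·Δ = −F gives Δ = (0.044, -0.667).
Then the next iterate is (p, q)₁ = (1.044, 2.333).

(1.044, 2.333)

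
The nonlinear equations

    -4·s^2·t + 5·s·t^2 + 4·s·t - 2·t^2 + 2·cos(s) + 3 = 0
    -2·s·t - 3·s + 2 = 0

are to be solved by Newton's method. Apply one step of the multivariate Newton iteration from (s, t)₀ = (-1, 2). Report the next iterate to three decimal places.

At (-1, 2): F = (-39.91940, 9.000).
Jacobian J = [[-8·s·t + 5·t^2 + 4·t - 2·sin(s), -4·s^2 + 10·s·t + 4·s - 4·t], [-2·t - 3, -2·s]].
At the point, J = [[45.68294, -36.000], [-7.000, 2.000]] (det J = -160.63412).
Solving J·Δ = −F gives Δ = (1.520, 0.820).
Then the next iterate is (s, t)₁ = (0.520, 2.820).

(0.520, 2.820)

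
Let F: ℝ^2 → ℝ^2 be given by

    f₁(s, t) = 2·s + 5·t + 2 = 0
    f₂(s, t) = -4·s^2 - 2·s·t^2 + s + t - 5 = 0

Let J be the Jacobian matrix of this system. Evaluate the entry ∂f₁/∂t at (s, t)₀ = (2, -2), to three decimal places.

5.000

∂f₁/∂t = 5.
At (2, -2) this is 5.000.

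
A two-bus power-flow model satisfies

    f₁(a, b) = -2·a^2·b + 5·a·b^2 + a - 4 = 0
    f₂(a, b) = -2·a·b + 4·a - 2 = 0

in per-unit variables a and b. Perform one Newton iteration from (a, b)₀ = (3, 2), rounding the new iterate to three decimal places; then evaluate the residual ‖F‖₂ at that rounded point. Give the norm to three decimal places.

34.715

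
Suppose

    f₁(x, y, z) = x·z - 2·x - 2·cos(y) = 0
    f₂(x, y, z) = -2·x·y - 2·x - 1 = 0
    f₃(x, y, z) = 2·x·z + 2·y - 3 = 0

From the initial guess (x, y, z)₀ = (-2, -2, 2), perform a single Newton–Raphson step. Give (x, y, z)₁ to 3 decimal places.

(6.141, -4.821, 4.981)

At (-2, -2, 2): F = (0.83229, -5.000, -15.000).
Jacobian J = [[z - 2, 2·sin(y), x], [-2·y - 2, -2·x, 0], [2·z, 2, 2·x]].
At the point, J = [[0.000, -1.81859, -2.000], [2.000, 4.000, 0.000], [4.000, 2.000, -4.000]] (det J = 9.45124).
Solving J·Δ = −F gives Δ = (8.141, -2.821, 2.981).
Then the next iterate is (x, y, z)₁ = (6.141, -4.821, 4.981).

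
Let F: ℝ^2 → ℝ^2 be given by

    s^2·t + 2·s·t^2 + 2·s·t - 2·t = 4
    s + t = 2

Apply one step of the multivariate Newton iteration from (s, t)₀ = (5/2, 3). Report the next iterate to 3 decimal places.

At (5/2, 3): F = (68.750, 3.500).
Jacobian J = [[2·s·t + 2·t^2 + 2·t, s^2 + 4·s·t + 2·s - 2], [1, 1]].
At the point, J = [[39.000, 39.250], [1.000, 1.000]] (det J = -0.250).
Solving J·Δ = −F gives Δ = (-274.500, 271.000).
Then the next iterate is (s, t)₁ = (-272.000, 274.000).

(-272.000, 274.000)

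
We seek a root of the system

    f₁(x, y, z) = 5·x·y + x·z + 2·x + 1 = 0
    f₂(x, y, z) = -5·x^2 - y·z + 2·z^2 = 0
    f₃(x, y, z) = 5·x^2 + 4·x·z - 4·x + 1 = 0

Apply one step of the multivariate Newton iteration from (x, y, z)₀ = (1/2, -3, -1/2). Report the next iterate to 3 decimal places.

(0.088, -2.959, -0.331)

At (1/2, -3, -1/2): F = (-5.750, -2.250, -0.750).
Jacobian J = [[5·y + z + 2, 5·x, x], [-10·x, -z, -y + 4·z], [10·x + 4·z - 4, 0, 4·x]].
At the point, J = [[-13.500, 2.500, 0.500], [-5.000, 0.500, 1.000], [-1.000, 0.000, 2.000]] (det J = 9.250).
Solving J·Δ = −F gives Δ = (-0.412, 0.041, 0.169).
Then the next iterate is (x, y, z)₁ = (0.088, -2.959, -0.331).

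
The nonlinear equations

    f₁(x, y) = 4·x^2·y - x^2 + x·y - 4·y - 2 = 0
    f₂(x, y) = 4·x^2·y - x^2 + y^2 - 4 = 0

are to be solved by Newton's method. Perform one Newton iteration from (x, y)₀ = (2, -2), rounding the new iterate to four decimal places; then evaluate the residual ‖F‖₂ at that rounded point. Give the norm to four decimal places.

At (2, -2): F = (-34.0000, -36.0000).
Jacobian J = [[8·x·y - 2·x + y, 4·x^2 + x - 4], [8·x·y - 2·x, 4·x^2 + 2·y]].
At the point, J = [[-38.0000, 14.0000], [-36.0000, 12.0000]] (det J = 48.0000).
Solving J·Δ = −F gives Δ = (-2.0000, -3.0000).
Then the next iterate is (x, y)₁ = (0.0000, -5.0000).
Re-evaluating at (0.0000, -5.0000): F = (18.0000, 21.0000), so ‖F‖₂ = 27.6586.

27.6586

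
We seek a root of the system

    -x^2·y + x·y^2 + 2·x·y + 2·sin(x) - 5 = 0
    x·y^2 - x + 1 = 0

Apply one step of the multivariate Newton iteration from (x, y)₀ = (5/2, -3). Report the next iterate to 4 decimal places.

At (5/2, -3): F = (22.446944, 21.0000).
Jacobian J = [[-2·x·y + y^2 + 2·y + 2·cos(x), -x^2 + 2·x·y + 2·x], [y^2 - 1, 2·x·y]].
At the point, J = [[16.397713, -16.2500], [8.0000, -15.0000]] (det J = -115.965692).
Solving J·Δ = −F gives Δ = (0.0392, 1.4209).
Then the next iterate is (x, y)₁ = (2.5392, -1.5791).

(2.5392, -1.5791)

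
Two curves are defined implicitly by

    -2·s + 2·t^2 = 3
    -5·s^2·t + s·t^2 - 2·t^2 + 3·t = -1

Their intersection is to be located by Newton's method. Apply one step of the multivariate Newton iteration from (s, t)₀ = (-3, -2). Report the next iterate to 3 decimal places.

(-2.312, -0.797)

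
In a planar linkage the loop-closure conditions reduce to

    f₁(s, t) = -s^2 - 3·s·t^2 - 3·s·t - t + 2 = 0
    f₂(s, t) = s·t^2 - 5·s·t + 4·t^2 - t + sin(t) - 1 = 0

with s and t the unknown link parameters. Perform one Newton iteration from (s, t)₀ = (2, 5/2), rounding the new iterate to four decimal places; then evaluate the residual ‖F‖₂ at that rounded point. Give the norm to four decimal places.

16.3911

At (2, 5/2): F = (-57.0000, 9.598472).
Jacobian J = [[-2·s - 3·t^2 - 3·t, -6·s·t - 3·s - 1], [t^2 - 5·t, 2·s·t - 5·s + 8·t + cos(t) - 1]].
At the point, J = [[-30.2500, -37.0000], [-6.2500, 18.198856]] (det J = -781.765406).
Solving J·Δ = −F gives Δ = (-0.8726, -0.8271).
Then the next iterate is (s, t)₁ = (1.1274, 1.6729).
Re-evaluating at (1.1274, 1.6729): F = (-16.067419, 3.241268), so ‖F‖₂ = 16.3911.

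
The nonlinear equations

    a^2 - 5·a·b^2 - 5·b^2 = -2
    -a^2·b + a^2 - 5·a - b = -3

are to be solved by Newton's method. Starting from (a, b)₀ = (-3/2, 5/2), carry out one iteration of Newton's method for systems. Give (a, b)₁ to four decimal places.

(-0.4588, 3.7629)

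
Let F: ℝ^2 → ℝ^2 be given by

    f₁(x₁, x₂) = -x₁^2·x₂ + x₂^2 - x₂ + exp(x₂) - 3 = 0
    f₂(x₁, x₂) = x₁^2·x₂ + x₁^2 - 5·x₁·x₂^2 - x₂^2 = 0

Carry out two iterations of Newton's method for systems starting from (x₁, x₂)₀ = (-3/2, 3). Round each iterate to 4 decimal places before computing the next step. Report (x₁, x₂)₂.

At (-3/2, 3): F = (16.335537, 67.5000).
Jacobian J = [[-2·x₁·x₂, -x₁^2 + 2·x₂ + exp(x₂) - 1], [2·x₁·x₂ + 2·x₁ - 5·x₂^2, x₁^2 - 10·x₁·x₂ - 2·x₂]].
At the point, J = [[9.0000, 22.835537], [-57.0000, 41.2500]] (det J = 1672.875605).
Solving J·Δ = −F gives Δ = (0.5186, -0.9197).
Then the next iterate is (x₁, x₂)₁ = (-0.9814, 2.0803).
Round to (-0.9814, 2.0803) and repeat: F = (5.250586, 19.874900), J = [[4.083213, 10.204325], [-27.684253, 17.218610]].
Δ = (0.3186, -0.6420), so (x₁, x₂)₂ = (-0.6628, 1.4383).

(-0.6628, 1.4383)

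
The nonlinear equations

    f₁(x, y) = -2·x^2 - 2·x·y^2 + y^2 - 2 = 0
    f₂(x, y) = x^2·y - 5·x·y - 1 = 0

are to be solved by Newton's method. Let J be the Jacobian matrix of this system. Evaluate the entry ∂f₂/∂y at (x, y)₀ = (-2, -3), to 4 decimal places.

∂f₂/∂y = x^2 - 5·x.
At (-2, -3) this is 14.0000.

14.0000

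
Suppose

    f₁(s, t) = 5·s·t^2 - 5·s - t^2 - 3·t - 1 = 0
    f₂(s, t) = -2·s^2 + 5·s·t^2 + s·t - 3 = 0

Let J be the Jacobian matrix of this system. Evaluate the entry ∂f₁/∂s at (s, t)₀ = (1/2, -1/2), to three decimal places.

-3.750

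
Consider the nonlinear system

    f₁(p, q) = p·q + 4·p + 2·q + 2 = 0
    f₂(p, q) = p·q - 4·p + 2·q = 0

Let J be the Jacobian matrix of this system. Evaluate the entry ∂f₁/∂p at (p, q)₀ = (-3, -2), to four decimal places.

2.0000

∂f₁/∂p = q + 4.
At (-3, -2) this is 2.0000.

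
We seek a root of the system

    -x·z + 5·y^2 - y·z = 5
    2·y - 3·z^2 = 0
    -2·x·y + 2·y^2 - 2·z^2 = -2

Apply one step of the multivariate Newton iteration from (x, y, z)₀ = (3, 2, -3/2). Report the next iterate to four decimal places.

At (3, 2, -3/2): F = (22.5000, -2.7500, -6.5000).
Jacobian J = [[-z, 10·y - z, -x - y], [0, 2, -6·z], [-2·y, -2·x + 4·y, -4·z]].
At the point, J = [[1.5000, 21.5000, -5.0000], [0.0000, 2.0000, 9.0000], [-4.0000, 2.0000, 6.0000]] (det J = -823.0000).
Solving J·Δ = −F gives Δ = (-1.3068, -0.8408, 0.4924).
Then the next iterate is (x, y, z)₁ = (1.6932, 1.1592, -1.0076).

(1.6932, 1.1592, -1.0076)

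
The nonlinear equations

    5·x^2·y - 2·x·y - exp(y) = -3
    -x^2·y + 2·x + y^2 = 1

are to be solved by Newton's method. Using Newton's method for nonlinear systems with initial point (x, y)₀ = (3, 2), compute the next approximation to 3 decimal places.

At (3, 2): F = (73.61094, -9.000).
Jacobian J = [[10·x·y - 2·y, 5·x^2 - 2·x - exp(y)], [-2·x·y + 2, -x^2 + 2·y]].
At the point, J = [[56.000, 31.61094], [-10.000, -5.000]] (det J = 36.10944).
Solving J·Δ = −F gives Δ = (2.314, -6.428).
Then the next iterate is (x, y)₁ = (5.314, -4.428).

(5.314, -4.428)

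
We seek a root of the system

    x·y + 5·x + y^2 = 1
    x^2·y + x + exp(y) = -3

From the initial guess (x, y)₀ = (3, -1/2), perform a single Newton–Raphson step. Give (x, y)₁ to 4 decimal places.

At (3, -1/2): F = (12.7500, 2.106531).
Jacobian J = [[y + 5, x + 2·y], [2·x·y + 1, x^2 + exp(y)]].
At the point, J = [[4.5000, 2.0000], [-2.0000, 9.606531]] (det J = 47.229388).
Solving J·Δ = −F gives Δ = (-2.5042, -0.7406).
Then the next iterate is (x, y)₁ = (0.4958, -1.2406).

(0.4958, -1.2406)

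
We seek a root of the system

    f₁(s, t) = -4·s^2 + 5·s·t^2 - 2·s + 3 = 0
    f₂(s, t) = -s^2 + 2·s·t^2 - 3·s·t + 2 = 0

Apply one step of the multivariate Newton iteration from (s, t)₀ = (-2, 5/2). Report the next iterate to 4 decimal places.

At (-2, 5/2): F = (-71.5000, -12.0000).
Jacobian J = [[-8·s + 5·t^2 - 2, 10·s·t], [-2·s + 2·t^2 - 3·t, 4·s·t - 3·s]].
At the point, J = [[45.2500, -50.0000], [9.0000, -14.0000]] (det J = -183.5000).
Solving J·Δ = −F gives Δ = (2.1853, 0.5477).
Then the next iterate is (s, t)₁ = (0.1853, 3.0477).

(0.1853, 3.0477)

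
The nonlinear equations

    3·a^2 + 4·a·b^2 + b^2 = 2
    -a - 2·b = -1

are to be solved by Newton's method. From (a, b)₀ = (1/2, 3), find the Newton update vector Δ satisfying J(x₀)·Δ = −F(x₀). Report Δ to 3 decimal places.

At (1/2, 3): F = (25.750, -5.500).
Jacobian J = [[6·a + 4·b^2, 8·a·b + 2·b], [-1, -2]].
At the point, J = [[39.000, 18.000], [-1.000, -2.000]] (det J = -60.000).
Solving J·Δ = −F gives Δ = (0.792, -3.146).

(0.792, -3.146)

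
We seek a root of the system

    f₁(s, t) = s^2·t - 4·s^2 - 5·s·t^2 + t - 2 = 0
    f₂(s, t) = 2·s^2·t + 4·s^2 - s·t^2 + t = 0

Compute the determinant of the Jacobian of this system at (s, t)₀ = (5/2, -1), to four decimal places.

J = [[2·s·t - 8·s - 5·t^2, s^2 - 10·s·t + 1], [4·s·t + 8·s - t^2, 2·s^2 - 2·s·t + 1]].
At the point, J = [[-30.0000, 32.2500], [9.0000, 18.5000]].
det J = -845.2500.

-845.2500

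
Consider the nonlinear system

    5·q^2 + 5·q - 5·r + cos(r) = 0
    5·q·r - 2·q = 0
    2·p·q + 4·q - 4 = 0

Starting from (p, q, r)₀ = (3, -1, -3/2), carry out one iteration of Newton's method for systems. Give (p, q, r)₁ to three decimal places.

(-3.935, -0.987, 0.375)

At (3, -1, -3/2): F = (7.57074, 9.500, -14.000).
Jacobian J = [[0, 10·q + 5, -sin(r) - 5], [0, 5·r - 2, 5·q], [2·q, 2·p + 4, 0]].
At the point, J = [[0.000, -5.000, -4.00251], [0.000, -9.500, -5.000], [-2.000, 10.000, 0.000]] (det J = 26.04760).
Solving J·Δ = −F gives Δ = (-6.935, 0.013, 1.875).
Then the next iterate is (p, q, r)₁ = (-3.935, -0.987, 0.375).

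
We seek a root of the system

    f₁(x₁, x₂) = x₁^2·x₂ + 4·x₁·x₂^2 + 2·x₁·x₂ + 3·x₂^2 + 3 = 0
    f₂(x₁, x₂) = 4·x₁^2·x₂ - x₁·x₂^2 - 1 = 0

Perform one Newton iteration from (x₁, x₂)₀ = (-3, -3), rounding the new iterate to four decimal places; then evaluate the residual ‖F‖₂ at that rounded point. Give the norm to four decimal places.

32.7718

At (-3, -3): F = (-87.0000, -82.0000).
Jacobian J = [[2·x₁·x₂ + 4·x₂^2 + 2·x₂, x₁^2 + 8·x₁·x₂ + 2·x₁ + 6·x₂], [8·x₁·x₂ - x₂^2, 4·x₁^2 - 2·x₁·x₂]].
At the point, J = [[48.0000, 57.0000], [63.0000, 18.0000]] (det J = -2727.0000).
Solving J·Δ = −F gives Δ = (1.1397, 0.5666).
Then the next iterate is (x₁, x₂)₁ = (-1.8603, -2.4334).
Re-evaluating at (-1.8603, -2.4334): F = (-22.665878, -23.669580), so ‖F‖₂ = 32.7718.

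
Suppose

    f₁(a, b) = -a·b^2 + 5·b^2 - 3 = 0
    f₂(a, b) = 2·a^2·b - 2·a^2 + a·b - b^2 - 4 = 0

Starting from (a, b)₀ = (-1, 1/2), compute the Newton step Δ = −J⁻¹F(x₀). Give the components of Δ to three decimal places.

At (-1, 1/2): F = (-1.500, -5.750).
Jacobian J = [[-b^2, -2·a·b + 10·b], [4·a·b - 4·a + b, 2·a^2 + a - 2·b]].
At the point, J = [[-0.250, 6.000], [2.500, 0.000]] (det J = -15.000).
Solving J·Δ = −F gives Δ = (2.300, 0.346).

(2.300, 0.346)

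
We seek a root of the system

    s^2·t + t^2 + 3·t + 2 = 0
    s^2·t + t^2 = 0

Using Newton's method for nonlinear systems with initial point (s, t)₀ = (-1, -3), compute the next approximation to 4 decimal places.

(-0.0556, -0.6667)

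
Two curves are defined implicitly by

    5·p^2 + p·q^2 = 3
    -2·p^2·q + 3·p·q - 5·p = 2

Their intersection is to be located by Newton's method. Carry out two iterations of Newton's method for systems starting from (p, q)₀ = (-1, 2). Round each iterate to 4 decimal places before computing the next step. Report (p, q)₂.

(-0.7702, 0.4860)

At (-1, 2): F = (-2.0000, -7.0000).
Jacobian J = [[10·p + q^2, 2·p·q], [-4·p·q + 3·q - 5, -2·p^2 + 3·p]].
At the point, J = [[-6.0000, -4.0000], [9.0000, -5.0000]] (det J = 66.0000).
Solving J·Δ = −F gives Δ = (0.2727, -0.9091).
Then the next iterate is (p, q)₁ = (-0.7273, 1.0909).
Round to (-0.7273, 1.0909) and repeat: F = (-1.220706, -1.897831), J = [[-6.082937, -1.586823], [1.446346, -3.239831]].
Δ = (-0.0429, -0.6049), so (p, q)₂ = (-0.7702, 0.4860).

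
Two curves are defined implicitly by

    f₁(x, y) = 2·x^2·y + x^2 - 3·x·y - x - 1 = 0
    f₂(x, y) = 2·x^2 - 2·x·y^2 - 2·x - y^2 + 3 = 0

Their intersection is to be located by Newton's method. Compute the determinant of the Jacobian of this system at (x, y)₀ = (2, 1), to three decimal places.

-88.000

J = [[4·x·y + 2·x - 3·y - 1, 2·x^2 - 3·x], [4·x - 2·y^2 - 2, -4·x·y - 2·y]].
At the point, J = [[8.000, 2.000], [4.000, -10.000]].
det J = -88.000.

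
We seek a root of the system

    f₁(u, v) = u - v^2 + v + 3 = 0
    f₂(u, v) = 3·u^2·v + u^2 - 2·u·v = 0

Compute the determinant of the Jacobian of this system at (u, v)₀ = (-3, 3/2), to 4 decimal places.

-39.0000

J = [[1, -2·v + 1], [6·u·v + 2·u - 2·v, 3·u^2 - 2·u]].
At the point, J = [[1.0000, -2.0000], [-36.0000, 33.0000]].
det J = -39.0000.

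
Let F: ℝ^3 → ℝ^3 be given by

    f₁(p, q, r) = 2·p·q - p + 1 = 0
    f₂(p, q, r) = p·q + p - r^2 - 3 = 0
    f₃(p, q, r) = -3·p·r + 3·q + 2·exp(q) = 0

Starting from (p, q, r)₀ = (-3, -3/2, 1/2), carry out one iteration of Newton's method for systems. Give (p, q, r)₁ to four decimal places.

At (-3, -3/2, 1/2): F = (13.0000, -1.7500, 0.446260).
Jacobian J = [[2·q - 1, 2·p, 0], [q + 1, p, -2·r], [-3·r, 2·exp(q) + 3, -3·p]].
At the point, J = [[-4.0000, -6.0000, 0.0000], [-0.5000, -3.0000, -1.0000], [-1.5000, 3.446260, 9.0000]] (det J = 58.214959).
Solving J·Δ = −F gives Δ = (6.8371, -2.3914, 2.0056).
Then the next iterate is (p, q, r)₁ = (3.8371, -3.8914, 2.5056).

(3.8371, -3.8914, 2.5056)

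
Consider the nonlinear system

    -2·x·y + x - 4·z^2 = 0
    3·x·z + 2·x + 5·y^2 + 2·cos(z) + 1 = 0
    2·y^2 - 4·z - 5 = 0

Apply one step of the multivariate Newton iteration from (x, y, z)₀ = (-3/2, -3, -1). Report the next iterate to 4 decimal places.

(0.5284, -1.3953, -1.5641)

At (-3/2, -3, -1): F = (-14.5000, 48.580605, 17.0000).
Jacobian J = [[-2·y + 1, -2·x, -8·z], [3·z + 2, 10·y, 3·x - 2·sin(z)], [0, 4·y, -4]].
At the point, J = [[7.0000, 3.0000, 8.0000], [-1.0000, -30.0000, -2.817058], [0.0000, -12.0000, -4.0000]] (det J = 687.367125).
Solving J·Δ = −F gives Δ = (2.0284, 1.6047, -0.5641).
Then the next iterate is (x, y, z)₁ = (0.5284, -1.3953, -1.5641).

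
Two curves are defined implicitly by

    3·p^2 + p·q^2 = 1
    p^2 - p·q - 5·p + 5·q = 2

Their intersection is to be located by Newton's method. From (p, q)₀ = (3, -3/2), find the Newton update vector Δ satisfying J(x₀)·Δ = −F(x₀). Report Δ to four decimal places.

(0.5317, 4.8353)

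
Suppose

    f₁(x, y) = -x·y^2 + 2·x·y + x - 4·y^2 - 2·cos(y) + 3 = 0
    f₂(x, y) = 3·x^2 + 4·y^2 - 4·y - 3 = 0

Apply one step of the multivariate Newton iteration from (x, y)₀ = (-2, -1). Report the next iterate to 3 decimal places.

(-3.466, 1.883)

At (-2, -1): F = (1.91940, 17.000).
Jacobian J = [[-y^2 + 2·y + 1, -2·x·y + 2·x - 8·y + 2·sin(y)], [6·x, 8·y - 4]].
At the point, J = [[-2.000, -1.68294], [-12.000, -12.000]] (det J = 3.80470).
Solving J·Δ = −F gives Δ = (-1.466, 2.883).
Then the next iterate is (x, y)₁ = (-3.466, 1.883).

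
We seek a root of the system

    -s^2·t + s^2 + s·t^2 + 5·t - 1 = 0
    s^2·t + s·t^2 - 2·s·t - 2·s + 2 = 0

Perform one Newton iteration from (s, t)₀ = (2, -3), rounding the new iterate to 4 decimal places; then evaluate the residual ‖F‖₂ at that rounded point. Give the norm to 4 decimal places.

6.4785

At (2, -3): F = (18.0000, 16.0000).
Jacobian J = [[-2·s·t + 2·s + t^2, -s^2 + 2·s·t + 5], [2·s·t + t^2 - 2·t - 2, s^2 + 2·s·t - 2·s]].
At the point, J = [[25.0000, -11.0000], [1.0000, -12.0000]] (det J = -289.0000).
Solving J·Δ = −F gives Δ = (-0.1384, 1.3218).
Then the next iterate is (s, t)₁ = (1.8616, -1.6782).
Re-evaluating at (1.8616, -1.6782): F = (5.133375, 3.952107), so ‖F‖₂ = 6.4785.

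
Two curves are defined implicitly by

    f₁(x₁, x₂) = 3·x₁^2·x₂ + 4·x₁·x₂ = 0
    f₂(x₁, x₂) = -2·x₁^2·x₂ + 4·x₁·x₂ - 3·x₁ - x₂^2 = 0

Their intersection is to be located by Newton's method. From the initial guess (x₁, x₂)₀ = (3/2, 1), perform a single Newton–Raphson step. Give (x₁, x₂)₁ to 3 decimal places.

(0.721, 0.795)

At (3/2, 1): F = (12.750, -4.000).
Jacobian J = [[6·x₁·x₂ + 4·x₂, 3·x₁^2 + 4·x₁], [-4·x₁·x₂ + 4·x₂ - 3, -2·x₁^2 + 4·x₁ - 2·x₂]].
At the point, J = [[13.000, 12.750], [-5.000, -0.500]] (det J = 57.250).
Solving J·Δ = −F gives Δ = (-0.779, -0.205).
Then the next iterate is (x₁, x₂)₁ = (0.721, 0.795).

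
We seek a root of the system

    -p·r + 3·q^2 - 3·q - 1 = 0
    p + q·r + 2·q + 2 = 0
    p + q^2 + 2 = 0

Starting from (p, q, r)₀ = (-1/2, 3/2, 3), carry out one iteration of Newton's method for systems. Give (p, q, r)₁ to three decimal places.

(-1.686, 0.645, 0.640)

At (-1/2, 3/2, 3): F = (2.750, 9.000, 3.750).
Jacobian J = [[-r, 6·q - 3, -p], [1, r + 2, q], [1, 2·q, 0]].
At the point, J = [[-3.000, 6.000, 0.500], [1.000, 5.000, 1.500], [1.000, 3.000, 0.000]] (det J = 21.500).
Solving J·Δ = −F gives Δ = (-1.186, -0.855, -2.360).
Then the next iterate is (p, q, r)₁ = (-1.686, 0.645, 0.640).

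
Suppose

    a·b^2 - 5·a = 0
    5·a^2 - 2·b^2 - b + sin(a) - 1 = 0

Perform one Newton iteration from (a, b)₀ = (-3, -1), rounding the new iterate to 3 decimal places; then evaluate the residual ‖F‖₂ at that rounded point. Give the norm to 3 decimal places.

5.884

At (-3, -1): F = (12.000, 42.85888).
Jacobian J = [[b^2 - 5, 2·a·b], [10·a + cos(a), -4·b - 1]].
At the point, J = [[-4.000, 6.000], [-30.98999, 3.000]] (det J = 173.93995).
Solving J·Δ = −F gives Δ = (1.271, -1.152).
Then the next iterate is (a, b)₁ = (-1.729, -2.152).
Re-evaluating at (-1.729, -2.152): F = (0.63782, 5.84949), so ‖F‖₂ = 5.884.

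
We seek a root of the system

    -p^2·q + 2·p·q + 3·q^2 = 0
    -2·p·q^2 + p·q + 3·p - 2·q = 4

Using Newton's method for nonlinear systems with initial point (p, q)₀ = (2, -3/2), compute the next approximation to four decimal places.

(0.0000, -1.4167)

At (2, -3/2): F = (6.7500, -7.0000).
Jacobian J = [[-2·p·q + 2·q, -p^2 + 2·p + 6·q], [-2·q^2 + q + 3, -4·p·q + p - 2]].
At the point, J = [[3.0000, -9.0000], [-3.0000, 12.0000]] (det J = 9.0000).
Solving J·Δ = −F gives Δ = (-2.0000, 0.0833).
Then the next iterate is (p, q)₁ = (0.0000, -1.4167).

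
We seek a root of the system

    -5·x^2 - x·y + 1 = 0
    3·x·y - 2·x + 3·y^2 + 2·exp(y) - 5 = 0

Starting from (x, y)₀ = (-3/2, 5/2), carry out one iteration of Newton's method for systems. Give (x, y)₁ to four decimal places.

At (-3/2, 5/2): F = (-6.5000, 29.864988).
Jacobian J = [[-10·x - y, -x], [3·y - 2, 3·x + 6·y + 2·exp(y)]].
At the point, J = [[12.5000, 1.5000], [5.5000, 34.864988]] (det J = 427.562349).
Solving J·Δ = −F gives Δ = (0.6348, -0.9567).
Then the next iterate is (x, y)₁ = (-0.8652, 1.5433).

(-0.8652, 1.5433)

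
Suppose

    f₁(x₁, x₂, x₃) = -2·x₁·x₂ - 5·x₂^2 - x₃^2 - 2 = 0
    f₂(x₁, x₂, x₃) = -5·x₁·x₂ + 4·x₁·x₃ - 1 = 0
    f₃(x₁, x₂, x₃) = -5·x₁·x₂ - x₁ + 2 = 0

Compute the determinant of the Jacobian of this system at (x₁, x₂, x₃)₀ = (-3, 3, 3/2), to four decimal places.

-6003.0000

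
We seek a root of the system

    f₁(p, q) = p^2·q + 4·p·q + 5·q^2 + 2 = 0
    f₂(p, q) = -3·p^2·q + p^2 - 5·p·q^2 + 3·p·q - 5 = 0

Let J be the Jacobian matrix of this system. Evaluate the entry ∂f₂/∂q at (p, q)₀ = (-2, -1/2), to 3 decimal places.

∂f₂/∂q = -3·p^2 - 10·p·q + 3·p.
At (-2, -1/2) this is -28.000.

-28.000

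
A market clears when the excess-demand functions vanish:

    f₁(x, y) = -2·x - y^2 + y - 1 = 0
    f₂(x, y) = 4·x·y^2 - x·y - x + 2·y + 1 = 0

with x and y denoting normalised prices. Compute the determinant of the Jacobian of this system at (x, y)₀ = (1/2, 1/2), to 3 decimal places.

J = [[-2, -2·y + 1], [4·y^2 - y - 1, 8·x·y - x + 2]].
At the point, J = [[-2.000, 0.000], [-0.500, 3.500]].
det J = -7.000.

-7.000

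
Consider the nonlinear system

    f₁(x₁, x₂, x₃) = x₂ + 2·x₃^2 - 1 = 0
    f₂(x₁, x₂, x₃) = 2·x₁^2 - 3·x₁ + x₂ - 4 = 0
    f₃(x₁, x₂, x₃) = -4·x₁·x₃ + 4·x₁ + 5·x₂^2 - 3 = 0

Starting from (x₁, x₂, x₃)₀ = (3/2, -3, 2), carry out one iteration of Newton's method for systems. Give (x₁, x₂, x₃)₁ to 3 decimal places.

(3.479, -1.937, 1.367)

At (3/2, -3, 2): F = (4.000, -7.000, 36.000).
Jacobian J = [[0, 1, 4·x₃], [4·x₁ - 3, 1, 0], [-4·x₃ + 4, 10·x₂, -4·x₁]].
At the point, J = [[0.000, 1.000, 8.000], [3.000, 1.000, 0.000], [-4.000, -30.000, -6.000]] (det J = -670.000).
Solving J·Δ = −F gives Δ = (1.979, 1.063, -0.633).
Then the next iterate is (x₁, x₂, x₃)₁ = (3.479, -1.937, 1.367).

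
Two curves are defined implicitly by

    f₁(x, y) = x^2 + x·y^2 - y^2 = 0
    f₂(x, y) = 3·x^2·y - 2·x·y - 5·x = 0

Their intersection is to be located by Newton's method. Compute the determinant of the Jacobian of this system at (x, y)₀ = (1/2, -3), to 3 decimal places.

J = [[2·x + y^2, 2·x·y - 2·y], [6·x·y - 2·y - 5, 3·x^2 - 2·x]].
At the point, J = [[10.000, 3.000], [-8.000, -0.250]].
det J = 21.500.

21.500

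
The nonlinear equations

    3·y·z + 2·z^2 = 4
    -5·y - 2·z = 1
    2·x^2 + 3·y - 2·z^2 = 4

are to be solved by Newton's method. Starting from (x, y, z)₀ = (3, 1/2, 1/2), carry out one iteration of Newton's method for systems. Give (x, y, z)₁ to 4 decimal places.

At (3, 1/2, 1/2): F = (-2.7500, -4.5000, 15.0000).
Jacobian J = [[0, 3·z, 3·y + 4·z], [0, -5, -2], [4·x, 3, -4·z]].
At the point, J = [[0.0000, 1.5000, 3.5000], [0.0000, -5.0000, -2.0000], [12.0000, 3.0000, -2.0000]] (det J = 174.0000).
Solving J·Δ = −F gives Δ = (-0.6480, -1.4655, 1.4138).
Then the next iterate is (x, y, z)₁ = (2.3520, -0.9655, 1.9138).

(2.3520, -0.9655, 1.9138)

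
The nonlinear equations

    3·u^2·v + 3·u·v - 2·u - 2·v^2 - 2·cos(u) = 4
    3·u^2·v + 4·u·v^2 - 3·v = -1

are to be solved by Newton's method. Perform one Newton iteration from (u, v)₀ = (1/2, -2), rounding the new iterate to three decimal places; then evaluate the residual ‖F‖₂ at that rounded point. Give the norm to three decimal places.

45.645

At (1/2, -2): F = (-19.25517, 13.500).
Jacobian J = [[6·u·v + 3·v + 2·sin(u) - 2, 3·u^2 + 3·u - 4·v], [6·u·v + 4·v^2, 3·u^2 + 8·u·v - 3]].
At the point, J = [[-13.04115, 10.250], [10.000, -10.250]] (det J = 31.17178).
Solving J·Δ = −F gives Δ = (-1.892, -0.529).
Then the next iterate is (u, v)₁ = (-1.392, -2.529).
Re-evaluating at (-1.392, -2.529): F = (-18.50333, -41.72610), so ‖F‖₂ = 45.645.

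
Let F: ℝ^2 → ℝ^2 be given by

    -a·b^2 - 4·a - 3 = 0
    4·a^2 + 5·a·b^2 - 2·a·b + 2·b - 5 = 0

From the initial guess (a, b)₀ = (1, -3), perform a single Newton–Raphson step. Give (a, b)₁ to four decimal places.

At (1, -3): F = (-16.0000, 44.0000).
Jacobian J = [[-b^2 - 4, -2·a·b], [8·a + 5·b^2 - 2·b, 10·a·b - 2·a + 2]].
At the point, J = [[-13.0000, 6.0000], [59.0000, -30.0000]] (det J = 36.0000).
Solving J·Δ = −F gives Δ = (-6.0000, -10.3333).
Then the next iterate is (a, b)₁ = (-5.0000, -13.3333).

(-5.0000, -13.3333)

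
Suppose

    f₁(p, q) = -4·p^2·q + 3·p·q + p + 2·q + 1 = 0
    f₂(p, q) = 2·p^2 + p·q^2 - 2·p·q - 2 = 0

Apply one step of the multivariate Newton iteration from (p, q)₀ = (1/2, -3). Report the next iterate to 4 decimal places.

At (1/2, -3): F = (-6.0000, 6.0000).
Jacobian J = [[-8·p·q + 3·q + 1, -4·p^2 + 3·p + 2], [4·p + q^2 - 2·q, 2·p·q - 2·p]].
At the point, J = [[4.0000, 2.5000], [17.0000, -4.0000]] (det J = -58.5000).
Solving J·Δ = −F gives Δ = (0.1538, 2.1538).
Then the next iterate is (p, q)₁ = (0.6538, -0.8462).

(0.6538, -0.8462)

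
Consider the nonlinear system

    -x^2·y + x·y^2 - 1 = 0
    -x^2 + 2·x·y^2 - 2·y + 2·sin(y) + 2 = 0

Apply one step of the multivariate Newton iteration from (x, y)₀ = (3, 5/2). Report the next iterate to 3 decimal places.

(1.942, 1.749)

At (3, 5/2): F = (-4.750, 26.69694).
Jacobian J = [[-2·x·y + y^2, -x^2 + 2·x·y], [-2·x + 2·y^2, 4·x·y + 2·cos(y) - 2]].
At the point, J = [[-8.750, 6.000], [6.500, 26.39771]] (det J = -269.97999).
Solving J·Δ = −F gives Δ = (-1.058, -0.751).
Then the next iterate is (x, y)₁ = (1.942, 1.749).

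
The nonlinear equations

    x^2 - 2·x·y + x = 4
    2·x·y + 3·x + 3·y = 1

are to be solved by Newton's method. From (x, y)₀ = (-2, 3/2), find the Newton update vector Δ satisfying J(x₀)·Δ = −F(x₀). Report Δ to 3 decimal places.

(1.667, 1.500)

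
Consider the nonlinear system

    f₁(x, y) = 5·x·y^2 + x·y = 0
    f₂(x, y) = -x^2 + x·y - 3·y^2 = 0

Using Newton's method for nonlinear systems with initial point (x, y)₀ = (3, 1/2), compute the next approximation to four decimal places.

(1.5000, 0.3542)

At (3, 1/2): F = (5.2500, -8.2500).
Jacobian J = [[5·y^2 + y, 10·x·y + x], [-2·x + y, x - 6·y]].
At the point, J = [[1.7500, 18.0000], [-5.5000, 0.0000]] (det J = 99.0000).
Solving J·Δ = −F gives Δ = (-1.5000, -0.1458).
Then the next iterate is (x, y)₁ = (1.5000, 0.3542).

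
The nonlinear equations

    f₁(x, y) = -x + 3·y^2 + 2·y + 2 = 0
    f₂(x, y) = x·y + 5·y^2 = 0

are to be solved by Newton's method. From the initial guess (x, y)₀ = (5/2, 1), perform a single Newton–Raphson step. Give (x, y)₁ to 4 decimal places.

(2.3171, 0.4146)

At (5/2, 1): F = (4.5000, 7.5000).
Jacobian J = [[-1, 6·y + 2], [y, x + 10·y]].
At the point, J = [[-1.0000, 8.0000], [1.0000, 12.5000]] (det J = -20.5000).
Solving J·Δ = −F gives Δ = (-0.1829, -0.5854).
Then the next iterate is (x, y)₁ = (2.3171, 0.4146).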